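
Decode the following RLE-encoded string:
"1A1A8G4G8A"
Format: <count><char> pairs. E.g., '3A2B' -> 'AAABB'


Expanding each <count><char> pair:
  1A -> 'A'
  1A -> 'A'
  8G -> 'GGGGGGGG'
  4G -> 'GGGG'
  8A -> 'AAAAAAAA'

Decoded = AAGGGGGGGGGGGGAAAAAAAA


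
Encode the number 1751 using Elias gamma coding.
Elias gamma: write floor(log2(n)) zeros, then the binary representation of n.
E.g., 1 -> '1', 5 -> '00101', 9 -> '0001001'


num_bits = floor(log2(1751)) + 1 = 11
leading_zeros = num_bits - 1 = 10
binary(1751) = 11011010111

Elias gamma(1751) = '0000000000' + '11011010111' = 000000000011011010111 (21 bits)


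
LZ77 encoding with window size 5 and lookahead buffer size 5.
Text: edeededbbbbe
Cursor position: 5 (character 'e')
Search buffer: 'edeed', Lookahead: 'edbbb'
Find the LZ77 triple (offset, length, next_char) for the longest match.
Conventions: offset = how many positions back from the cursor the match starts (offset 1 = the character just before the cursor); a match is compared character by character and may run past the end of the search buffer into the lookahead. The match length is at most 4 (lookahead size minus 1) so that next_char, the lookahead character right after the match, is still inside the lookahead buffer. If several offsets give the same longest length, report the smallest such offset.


Try each offset into the search buffer:
  offset=1 (pos 4, char 'd'): match length 0
  offset=2 (pos 3, char 'e'): match length 2
  offset=3 (pos 2, char 'e'): match length 1
  offset=4 (pos 1, char 'd'): match length 0
  offset=5 (pos 0, char 'e'): match length 2
Longest match has length 2, found at offsets 2, 5; take the smallest, offset 2.
next_char = character at position 5 + 2 = 7 -> 'b'

Best match: offset=2, length=2 (matching 'ed' starting at position 3)
LZ77 triple: (2, 2, 'b')


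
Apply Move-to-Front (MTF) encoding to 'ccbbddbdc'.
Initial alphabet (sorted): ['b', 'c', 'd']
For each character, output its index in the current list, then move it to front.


MTF encoding:
'c': index 1 in ['b', 'c', 'd'] -> ['c', 'b', 'd']
'c': index 0 in ['c', 'b', 'd'] -> ['c', 'b', 'd']
'b': index 1 in ['c', 'b', 'd'] -> ['b', 'c', 'd']
'b': index 0 in ['b', 'c', 'd'] -> ['b', 'c', 'd']
'd': index 2 in ['b', 'c', 'd'] -> ['d', 'b', 'c']
'd': index 0 in ['d', 'b', 'c'] -> ['d', 'b', 'c']
'b': index 1 in ['d', 'b', 'c'] -> ['b', 'd', 'c']
'd': index 1 in ['b', 'd', 'c'] -> ['d', 'b', 'c']
'c': index 2 in ['d', 'b', 'c'] -> ['c', 'd', 'b']


Output: [1, 0, 1, 0, 2, 0, 1, 1, 2]


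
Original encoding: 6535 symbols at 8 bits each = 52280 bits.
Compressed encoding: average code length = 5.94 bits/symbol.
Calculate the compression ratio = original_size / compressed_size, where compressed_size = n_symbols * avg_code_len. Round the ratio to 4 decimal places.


original_size = n_symbols * orig_bits = 6535 * 8 = 52280 bits
compressed_size = n_symbols * avg_code_len = 6535 * 5.94 = 38817.9 bits
ratio = original_size / compressed_size = 52280 / 38817.9 = 1.3468

Compression ratio = 1.3468


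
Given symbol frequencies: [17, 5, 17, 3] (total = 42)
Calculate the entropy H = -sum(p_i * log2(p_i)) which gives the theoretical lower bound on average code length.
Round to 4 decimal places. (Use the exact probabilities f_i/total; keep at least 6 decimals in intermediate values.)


Per-symbol terms -p_i * log2(p_i) with p_i = f_i/42:
  p = 17/42 = 0.404762: log2(p) = -1.304855, -p*log2(p) = 0.528155
  p = 5/42 = 0.119048: log2(p) = -3.070389, -p*log2(p) = 0.365523
  p = 17/42 = 0.404762: log2(p) = -1.304855, -p*log2(p) = 0.528155
  p = 3/42 = 0.071429: log2(p) = -3.807355, -p*log2(p) = 0.271954
H = 0.528155 + 0.365523 + 0.528155 + 0.271954 = 1.693787

H = 1.6938 bits/symbol


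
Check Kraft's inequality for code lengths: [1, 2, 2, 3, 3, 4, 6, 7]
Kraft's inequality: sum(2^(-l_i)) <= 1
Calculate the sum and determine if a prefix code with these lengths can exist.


Sum = 2^(-1) + 2^(-2) + 2^(-2) + 2^(-3) + 2^(-3) + 2^(-4) + 2^(-6) + 2^(-7)
    = 0.5 + 0.25 + 0.25 + 0.125 + 0.125 + 0.0625 + 0.015625 + 0.0078125
    = 171/128 = 1.3359375
Since 1.3359375 > 1, Kraft's inequality is NOT satisfied.
A prefix code with these lengths CANNOT exist.

Kraft sum = 1.3359375. Not satisfied.


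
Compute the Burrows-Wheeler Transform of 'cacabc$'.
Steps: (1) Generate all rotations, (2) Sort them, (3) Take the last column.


Rotations (sorted):
  0: $cacabc -> last char: c
  1: abc$cac -> last char: c
  2: acabc$c -> last char: c
  3: bc$caca -> last char: a
  4: c$cacab -> last char: b
  5: cabc$ca -> last char: a
  6: cacabc$ -> last char: $


BWT = cccaba$


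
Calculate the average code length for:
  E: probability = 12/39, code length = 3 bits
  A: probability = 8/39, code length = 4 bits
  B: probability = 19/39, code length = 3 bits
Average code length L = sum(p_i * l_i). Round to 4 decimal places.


Weighted contributions p_i * l_i:
  E: (12/39) * 3 = 36/39
  A: (8/39) * 4 = 32/39
  B: (19/39) * 3 = 57/39
Sum = (36 + 32 + 57)/39 = 125/39

L = 125/39 = 3.2051 bits/symbol


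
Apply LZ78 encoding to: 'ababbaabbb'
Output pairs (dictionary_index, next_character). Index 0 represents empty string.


LZ78 encoding steps:
Dictionary: {0: ''}
Step 1: w='' (idx 0), next='a' -> output (0, 'a'), add 'a' as idx 1
Step 2: w='' (idx 0), next='b' -> output (0, 'b'), add 'b' as idx 2
Step 3: w='a' (idx 1), next='b' -> output (1, 'b'), add 'ab' as idx 3
Step 4: w='b' (idx 2), next='a' -> output (2, 'a'), add 'ba' as idx 4
Step 5: w='ab' (idx 3), next='b' -> output (3, 'b'), add 'abb' as idx 5
Step 6: w='b' (idx 2), end of input -> output (2, '')


Encoded: [(0, 'a'), (0, 'b'), (1, 'b'), (2, 'a'), (3, 'b'), (2, '')]


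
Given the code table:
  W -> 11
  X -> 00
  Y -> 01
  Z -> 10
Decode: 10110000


Decoding:
10 -> Z
11 -> W
00 -> X
00 -> X


Result: ZWXX


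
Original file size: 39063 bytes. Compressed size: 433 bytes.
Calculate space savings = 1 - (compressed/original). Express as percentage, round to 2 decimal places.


ratio = compressed/original = 433/39063 = 0.011085
savings = 1 - ratio = 1 - 0.011085 = 0.988915
as a percentage: 0.988915 * 100 = 98.89%

Space savings = 1 - 433/39063 = 98.89%


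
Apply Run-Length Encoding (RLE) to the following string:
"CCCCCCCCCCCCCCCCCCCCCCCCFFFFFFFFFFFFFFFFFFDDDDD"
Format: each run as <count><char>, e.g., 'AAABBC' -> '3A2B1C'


Scanning runs left to right:
  i=0: run of 'C' x 24 -> '24C'
  i=24: run of 'F' x 18 -> '18F'
  i=42: run of 'D' x 5 -> '5D'

RLE = 24C18F5D


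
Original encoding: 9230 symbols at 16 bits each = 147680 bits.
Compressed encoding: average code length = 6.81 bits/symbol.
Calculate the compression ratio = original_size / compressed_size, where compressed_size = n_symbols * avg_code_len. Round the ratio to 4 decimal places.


original_size = n_symbols * orig_bits = 9230 * 16 = 147680 bits
compressed_size = n_symbols * avg_code_len = 9230 * 6.81 = 62856.3 bits
ratio = original_size / compressed_size = 147680 / 62856.3 = 2.3495

Compression ratio = 2.3495


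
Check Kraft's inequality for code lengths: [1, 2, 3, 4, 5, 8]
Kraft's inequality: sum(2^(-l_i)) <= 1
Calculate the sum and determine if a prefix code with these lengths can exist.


Sum = 2^(-1) + 2^(-2) + 2^(-3) + 2^(-4) + 2^(-5) + 2^(-8)
    = 0.5 + 0.25 + 0.125 + 0.0625 + 0.03125 + 0.00390625
    = 249/256 = 0.97265625
Since 0.97265625 <= 1, Kraft's inequality IS satisfied.
A prefix code with these lengths CAN exist.

Kraft sum = 0.97265625. Satisfied.


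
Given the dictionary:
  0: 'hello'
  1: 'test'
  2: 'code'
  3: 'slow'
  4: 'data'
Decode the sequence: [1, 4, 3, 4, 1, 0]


Look up each index in the dictionary:
  1 -> 'test'
  4 -> 'data'
  3 -> 'slow'
  4 -> 'data'
  1 -> 'test'
  0 -> 'hello'

Decoded: "test data slow data test hello"


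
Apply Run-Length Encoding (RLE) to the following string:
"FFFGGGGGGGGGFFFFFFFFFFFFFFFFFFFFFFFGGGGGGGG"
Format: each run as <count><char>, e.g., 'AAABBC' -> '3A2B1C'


Scanning runs left to right:
  i=0: run of 'F' x 3 -> '3F'
  i=3: run of 'G' x 9 -> '9G'
  i=12: run of 'F' x 23 -> '23F'
  i=35: run of 'G' x 8 -> '8G'

RLE = 3F9G23F8G


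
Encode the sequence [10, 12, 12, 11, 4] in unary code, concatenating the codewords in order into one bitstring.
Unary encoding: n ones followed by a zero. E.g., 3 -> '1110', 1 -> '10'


Encode each number as n ones followed by a terminating 0:
  10 -> 11111111110 (11 bits)
  12 -> 1111111111110 (13 bits)
  12 -> 1111111111110 (13 bits)
  11 -> 111111111110 (12 bits)
  4 -> 11110 (5 bits)
Total length = 11 + 13 + 13 + 12 + 5 = 54 bits.

Unary([10, 12, 12, 11, 4]) = 111111111101111111111110111111111111011111111111011110 (54 bits)


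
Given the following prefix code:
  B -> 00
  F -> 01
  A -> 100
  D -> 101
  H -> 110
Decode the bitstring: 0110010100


Decoding step by step:
Bits 01 -> F
Bits 100 -> A
Bits 101 -> D
Bits 00 -> B


Decoded message: FADB


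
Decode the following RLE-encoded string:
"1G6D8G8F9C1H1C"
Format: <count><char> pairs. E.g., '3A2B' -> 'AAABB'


Expanding each <count><char> pair:
  1G -> 'G'
  6D -> 'DDDDDD'
  8G -> 'GGGGGGGG'
  8F -> 'FFFFFFFF'
  9C -> 'CCCCCCCCC'
  1H -> 'H'
  1C -> 'C'

Decoded = GDDDDDDGGGGGGGGFFFFFFFFCCCCCCCCCHC


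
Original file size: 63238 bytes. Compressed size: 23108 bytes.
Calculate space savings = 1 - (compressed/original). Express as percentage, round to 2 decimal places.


ratio = compressed/original = 23108/63238 = 0.365413
savings = 1 - ratio = 1 - 0.365413 = 0.634587
as a percentage: 0.634587 * 100 = 63.46%

Space savings = 1 - 23108/63238 = 63.46%


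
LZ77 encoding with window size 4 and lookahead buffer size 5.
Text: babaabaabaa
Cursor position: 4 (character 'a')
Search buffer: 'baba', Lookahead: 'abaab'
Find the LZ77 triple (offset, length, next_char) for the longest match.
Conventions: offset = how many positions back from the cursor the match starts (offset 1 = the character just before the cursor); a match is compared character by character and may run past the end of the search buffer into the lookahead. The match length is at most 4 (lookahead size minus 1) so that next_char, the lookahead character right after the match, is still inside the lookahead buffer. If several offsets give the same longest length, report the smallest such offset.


Try each offset into the search buffer:
  offset=1 (pos 3, char 'a'): match length 1
  offset=2 (pos 2, char 'b'): match length 0
  offset=3 (pos 1, char 'a'): match length 4
  offset=4 (pos 0, char 'b'): match length 0
Longest match has length 4 at offset 3.
next_char = character at position 4 + 4 = 8 -> 'b'

Best match: offset=3, length=4 (matching 'abaa' starting at position 1)
LZ77 triple: (3, 4, 'b')


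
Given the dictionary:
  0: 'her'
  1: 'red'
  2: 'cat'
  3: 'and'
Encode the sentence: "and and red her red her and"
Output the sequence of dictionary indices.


Look up each word in the dictionary:
  'and' -> 3
  'and' -> 3
  'red' -> 1
  'her' -> 0
  'red' -> 1
  'her' -> 0
  'and' -> 3

Encoded: [3, 3, 1, 0, 1, 0, 3]


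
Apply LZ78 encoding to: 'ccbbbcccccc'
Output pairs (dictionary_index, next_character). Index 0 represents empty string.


LZ78 encoding steps:
Dictionary: {0: ''}
Step 1: w='' (idx 0), next='c' -> output (0, 'c'), add 'c' as idx 1
Step 2: w='c' (idx 1), next='b' -> output (1, 'b'), add 'cb' as idx 2
Step 3: w='' (idx 0), next='b' -> output (0, 'b'), add 'b' as idx 3
Step 4: w='b' (idx 3), next='c' -> output (3, 'c'), add 'bc' as idx 4
Step 5: w='c' (idx 1), next='c' -> output (1, 'c'), add 'cc' as idx 5
Step 6: w='cc' (idx 5), next='c' -> output (5, 'c'), add 'ccc' as idx 6


Encoded: [(0, 'c'), (1, 'b'), (0, 'b'), (3, 'c'), (1, 'c'), (5, 'c')]


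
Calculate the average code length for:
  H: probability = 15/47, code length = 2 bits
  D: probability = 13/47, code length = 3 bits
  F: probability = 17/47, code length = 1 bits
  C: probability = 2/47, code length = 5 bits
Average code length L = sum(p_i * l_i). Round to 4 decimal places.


Weighted contributions p_i * l_i:
  H: (15/47) * 2 = 30/47
  D: (13/47) * 3 = 39/47
  F: (17/47) * 1 = 17/47
  C: (2/47) * 5 = 10/47
Sum = (30 + 39 + 17 + 10)/47 = 96/47

L = 96/47 = 2.0426 bits/symbol


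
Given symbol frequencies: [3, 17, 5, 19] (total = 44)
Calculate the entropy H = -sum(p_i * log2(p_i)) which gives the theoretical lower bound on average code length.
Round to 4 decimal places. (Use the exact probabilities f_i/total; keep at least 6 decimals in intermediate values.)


Per-symbol terms -p_i * log2(p_i) with p_i = f_i/44:
  p = 3/44 = 0.068182: log2(p) = -3.874469, -p*log2(p) = 0.264168
  p = 17/44 = 0.386364: log2(p) = -1.371969, -p*log2(p) = 0.530079
  p = 5/44 = 0.113636: log2(p) = -3.137504, -p*log2(p) = 0.356534
  p = 19/44 = 0.431818: log2(p) = -1.211504, -p*log2(p) = 0.523149
H = 0.264168 + 0.530079 + 0.356534 + 0.523149 = 1.673930

H = 1.6739 bits/symbol


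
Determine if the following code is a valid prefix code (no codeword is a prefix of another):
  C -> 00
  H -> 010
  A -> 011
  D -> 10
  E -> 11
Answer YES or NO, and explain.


Checking each pair (does one codeword prefix another?):
  C='00' vs H='010': no prefix
  C='00' vs A='011': no prefix
  C='00' vs D='10': no prefix
  C='00' vs E='11': no prefix
  H='010' vs C='00': no prefix
  H='010' vs A='011': no prefix
  H='010' vs D='10': no prefix
  H='010' vs E='11': no prefix
  A='011' vs C='00': no prefix
  A='011' vs H='010': no prefix
  A='011' vs D='10': no prefix
  A='011' vs E='11': no prefix
  D='10' vs C='00': no prefix
  D='10' vs H='010': no prefix
  D='10' vs A='011': no prefix
  D='10' vs E='11': no prefix
  E='11' vs C='00': no prefix
  E='11' vs H='010': no prefix
  E='11' vs A='011': no prefix
  E='11' vs D='10': no prefix
No violation found over all pairs.

YES -- this is a valid prefix code. No codeword is a prefix of any other codeword.


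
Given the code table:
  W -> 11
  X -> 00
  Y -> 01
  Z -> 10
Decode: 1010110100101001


Decoding:
10 -> Z
10 -> Z
11 -> W
01 -> Y
00 -> X
10 -> Z
10 -> Z
01 -> Y


Result: ZZWYXZZY


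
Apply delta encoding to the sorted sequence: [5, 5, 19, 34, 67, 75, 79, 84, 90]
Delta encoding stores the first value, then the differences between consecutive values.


First value: 5
Deltas:
  5 - 5 = 0
  19 - 5 = 14
  34 - 19 = 15
  67 - 34 = 33
  75 - 67 = 8
  79 - 75 = 4
  84 - 79 = 5
  90 - 84 = 6


Delta encoded: [5, 0, 14, 15, 33, 8, 4, 5, 6]


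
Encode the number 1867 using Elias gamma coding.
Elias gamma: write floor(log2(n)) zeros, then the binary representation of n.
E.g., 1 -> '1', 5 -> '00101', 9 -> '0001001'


num_bits = floor(log2(1867)) + 1 = 11
leading_zeros = num_bits - 1 = 10
binary(1867) = 11101001011

Elias gamma(1867) = '0000000000' + '11101001011' = 000000000011101001011 (21 bits)


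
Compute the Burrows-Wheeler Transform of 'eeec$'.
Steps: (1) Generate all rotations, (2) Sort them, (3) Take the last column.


Rotations (sorted):
  0: $eeec -> last char: c
  1: c$eee -> last char: e
  2: ec$ee -> last char: e
  3: eec$e -> last char: e
  4: eeec$ -> last char: $


BWT = ceee$


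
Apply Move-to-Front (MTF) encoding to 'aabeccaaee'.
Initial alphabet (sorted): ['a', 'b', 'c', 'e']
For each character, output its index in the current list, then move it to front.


MTF encoding:
'a': index 0 in ['a', 'b', 'c', 'e'] -> ['a', 'b', 'c', 'e']
'a': index 0 in ['a', 'b', 'c', 'e'] -> ['a', 'b', 'c', 'e']
'b': index 1 in ['a', 'b', 'c', 'e'] -> ['b', 'a', 'c', 'e']
'e': index 3 in ['b', 'a', 'c', 'e'] -> ['e', 'b', 'a', 'c']
'c': index 3 in ['e', 'b', 'a', 'c'] -> ['c', 'e', 'b', 'a']
'c': index 0 in ['c', 'e', 'b', 'a'] -> ['c', 'e', 'b', 'a']
'a': index 3 in ['c', 'e', 'b', 'a'] -> ['a', 'c', 'e', 'b']
'a': index 0 in ['a', 'c', 'e', 'b'] -> ['a', 'c', 'e', 'b']
'e': index 2 in ['a', 'c', 'e', 'b'] -> ['e', 'a', 'c', 'b']
'e': index 0 in ['e', 'a', 'c', 'b'] -> ['e', 'a', 'c', 'b']


Output: [0, 0, 1, 3, 3, 0, 3, 0, 2, 0]


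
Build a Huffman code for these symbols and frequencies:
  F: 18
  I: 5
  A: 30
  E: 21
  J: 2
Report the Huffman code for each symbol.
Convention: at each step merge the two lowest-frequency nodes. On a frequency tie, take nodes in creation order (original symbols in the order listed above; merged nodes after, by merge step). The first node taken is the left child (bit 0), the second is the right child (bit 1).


Huffman tree construction:
Step 1: Merge J(2) + I(5) = 7
Step 2: Merge (J+I)(7) + F(18) = 25
Step 3: Merge E(21) + ((J+I)+F)(25) = 46
Step 4: Merge A(30) + (E+((J+I)+F))(46) = 76
Read each symbol's code off the tree from the root (left child = 0, right child = 1).

Codes:
  F: 111 (length 3)
  I: 1101 (length 4)
  A: 0 (length 1)
  E: 10 (length 2)
  J: 1100 (length 4)
Average code length: 154/76 = 2.0263 bits/symbol


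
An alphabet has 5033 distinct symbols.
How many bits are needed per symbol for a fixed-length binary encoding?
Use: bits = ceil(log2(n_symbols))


log2(5033) = 12.2972
Bracket: 2^12 = 4096 < 5033 <= 2^13 = 8192
So ceil(log2(5033)) = 13

bits = ceil(log2(5033)) = ceil(12.2972) = 13 bits


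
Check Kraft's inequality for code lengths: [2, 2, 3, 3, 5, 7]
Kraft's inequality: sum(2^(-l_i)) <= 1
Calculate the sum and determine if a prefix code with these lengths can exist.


Sum = 2^(-2) + 2^(-2) + 2^(-3) + 2^(-3) + 2^(-5) + 2^(-7)
    = 0.25 + 0.25 + 0.125 + 0.125 + 0.03125 + 0.0078125
    = 101/128 = 0.7890625
Since 0.7890625 <= 1, Kraft's inequality IS satisfied.
A prefix code with these lengths CAN exist.

Kraft sum = 0.7890625. Satisfied.


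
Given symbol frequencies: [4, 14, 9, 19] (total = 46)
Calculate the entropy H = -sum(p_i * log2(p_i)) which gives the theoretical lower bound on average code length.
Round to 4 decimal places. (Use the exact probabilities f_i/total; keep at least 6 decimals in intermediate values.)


Per-symbol terms -p_i * log2(p_i) with p_i = f_i/46:
  p = 4/46 = 0.086957: log2(p) = -3.523562, -p*log2(p) = 0.306397
  p = 14/46 = 0.304348: log2(p) = -1.716207, -p*log2(p) = 0.522324
  p = 9/46 = 0.195652: log2(p) = -2.353637, -p*log2(p) = 0.460494
  p = 19/46 = 0.413043: log2(p) = -1.275634, -p*log2(p) = 0.526892
H = 0.306397 + 0.522324 + 0.460494 + 0.526892 = 1.816107

H = 1.8161 bits/symbol


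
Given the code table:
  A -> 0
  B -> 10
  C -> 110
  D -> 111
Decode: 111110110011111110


Decoding:
111 -> D
110 -> C
110 -> C
0 -> A
111 -> D
111 -> D
10 -> B


Result: DCCADDB


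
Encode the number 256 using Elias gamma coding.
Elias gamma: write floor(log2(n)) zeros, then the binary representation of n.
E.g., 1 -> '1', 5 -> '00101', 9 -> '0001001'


num_bits = floor(log2(256)) + 1 = 9
leading_zeros = num_bits - 1 = 8
binary(256) = 100000000

Elias gamma(256) = '00000000' + '100000000' = 00000000100000000 (17 bits)


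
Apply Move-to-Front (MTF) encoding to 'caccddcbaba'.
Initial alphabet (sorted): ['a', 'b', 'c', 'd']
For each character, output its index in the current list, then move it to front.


MTF encoding:
'c': index 2 in ['a', 'b', 'c', 'd'] -> ['c', 'a', 'b', 'd']
'a': index 1 in ['c', 'a', 'b', 'd'] -> ['a', 'c', 'b', 'd']
'c': index 1 in ['a', 'c', 'b', 'd'] -> ['c', 'a', 'b', 'd']
'c': index 0 in ['c', 'a', 'b', 'd'] -> ['c', 'a', 'b', 'd']
'd': index 3 in ['c', 'a', 'b', 'd'] -> ['d', 'c', 'a', 'b']
'd': index 0 in ['d', 'c', 'a', 'b'] -> ['d', 'c', 'a', 'b']
'c': index 1 in ['d', 'c', 'a', 'b'] -> ['c', 'd', 'a', 'b']
'b': index 3 in ['c', 'd', 'a', 'b'] -> ['b', 'c', 'd', 'a']
'a': index 3 in ['b', 'c', 'd', 'a'] -> ['a', 'b', 'c', 'd']
'b': index 1 in ['a', 'b', 'c', 'd'] -> ['b', 'a', 'c', 'd']
'a': index 1 in ['b', 'a', 'c', 'd'] -> ['a', 'b', 'c', 'd']


Output: [2, 1, 1, 0, 3, 0, 1, 3, 3, 1, 1]


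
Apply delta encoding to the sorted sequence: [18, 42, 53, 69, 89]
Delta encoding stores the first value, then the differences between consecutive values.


First value: 18
Deltas:
  42 - 18 = 24
  53 - 42 = 11
  69 - 53 = 16
  89 - 69 = 20


Delta encoded: [18, 24, 11, 16, 20]


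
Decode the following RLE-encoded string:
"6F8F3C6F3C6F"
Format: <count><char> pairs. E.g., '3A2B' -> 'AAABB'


Expanding each <count><char> pair:
  6F -> 'FFFFFF'
  8F -> 'FFFFFFFF'
  3C -> 'CCC'
  6F -> 'FFFFFF'
  3C -> 'CCC'
  6F -> 'FFFFFF'

Decoded = FFFFFFFFFFFFFFCCCFFFFFFCCCFFFFFF


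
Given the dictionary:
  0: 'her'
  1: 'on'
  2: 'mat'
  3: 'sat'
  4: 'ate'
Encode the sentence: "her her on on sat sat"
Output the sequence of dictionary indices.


Look up each word in the dictionary:
  'her' -> 0
  'her' -> 0
  'on' -> 1
  'on' -> 1
  'sat' -> 3
  'sat' -> 3

Encoded: [0, 0, 1, 1, 3, 3]


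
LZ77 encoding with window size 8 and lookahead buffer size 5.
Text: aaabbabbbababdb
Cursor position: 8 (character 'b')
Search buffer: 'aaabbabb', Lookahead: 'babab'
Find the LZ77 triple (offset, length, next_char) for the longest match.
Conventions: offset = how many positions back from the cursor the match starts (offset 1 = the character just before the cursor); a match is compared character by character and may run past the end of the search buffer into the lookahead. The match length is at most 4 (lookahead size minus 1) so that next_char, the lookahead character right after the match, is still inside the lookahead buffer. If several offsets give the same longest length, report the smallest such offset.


Try each offset into the search buffer:
  offset=1 (pos 7, char 'b'): match length 1
  offset=2 (pos 6, char 'b'): match length 1
  offset=3 (pos 5, char 'a'): match length 0
  offset=4 (pos 4, char 'b'): match length 3
  offset=5 (pos 3, char 'b'): match length 1
  offset=6 (pos 2, char 'a'): match length 0
  offset=7 (pos 1, char 'a'): match length 0
  offset=8 (pos 0, char 'a'): match length 0
Longest match has length 3 at offset 4.
next_char = character at position 8 + 3 = 11 -> 'a'

Best match: offset=4, length=3 (matching 'bab' starting at position 4)
LZ77 triple: (4, 3, 'a')


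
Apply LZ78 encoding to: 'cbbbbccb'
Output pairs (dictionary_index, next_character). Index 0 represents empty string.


LZ78 encoding steps:
Dictionary: {0: ''}
Step 1: w='' (idx 0), next='c' -> output (0, 'c'), add 'c' as idx 1
Step 2: w='' (idx 0), next='b' -> output (0, 'b'), add 'b' as idx 2
Step 3: w='b' (idx 2), next='b' -> output (2, 'b'), add 'bb' as idx 3
Step 4: w='b' (idx 2), next='c' -> output (2, 'c'), add 'bc' as idx 4
Step 5: w='c' (idx 1), next='b' -> output (1, 'b'), add 'cb' as idx 5


Encoded: [(0, 'c'), (0, 'b'), (2, 'b'), (2, 'c'), (1, 'b')]


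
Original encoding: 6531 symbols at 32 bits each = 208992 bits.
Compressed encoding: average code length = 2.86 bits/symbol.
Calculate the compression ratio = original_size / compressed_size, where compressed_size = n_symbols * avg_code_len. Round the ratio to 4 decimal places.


original_size = n_symbols * orig_bits = 6531 * 32 = 208992 bits
compressed_size = n_symbols * avg_code_len = 6531 * 2.86 = 18678.66 bits
ratio = original_size / compressed_size = 208992 / 18678.66 = 11.1888

Compression ratio = 11.1888


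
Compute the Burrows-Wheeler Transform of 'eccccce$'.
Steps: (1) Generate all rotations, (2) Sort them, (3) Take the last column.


Rotations (sorted):
  0: $eccccce -> last char: e
  1: ccccce$e -> last char: e
  2: cccce$ec -> last char: c
  3: ccce$ecc -> last char: c
  4: cce$eccc -> last char: c
  5: ce$ecccc -> last char: c
  6: e$eccccc -> last char: c
  7: eccccce$ -> last char: $


BWT = eeccccc$


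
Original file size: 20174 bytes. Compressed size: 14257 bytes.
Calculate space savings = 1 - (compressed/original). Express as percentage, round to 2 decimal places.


ratio = compressed/original = 14257/20174 = 0.706702
savings = 1 - ratio = 1 - 0.706702 = 0.293298
as a percentage: 0.293298 * 100 = 29.33%

Space savings = 1 - 14257/20174 = 29.33%


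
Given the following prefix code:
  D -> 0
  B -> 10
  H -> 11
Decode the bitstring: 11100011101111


Decoding step by step:
Bits 11 -> H
Bits 10 -> B
Bits 0 -> D
Bits 0 -> D
Bits 11 -> H
Bits 10 -> B
Bits 11 -> H
Bits 11 -> H


Decoded message: HBDDHBHH


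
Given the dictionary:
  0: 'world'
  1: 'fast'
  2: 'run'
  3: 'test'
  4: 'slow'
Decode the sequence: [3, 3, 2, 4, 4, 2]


Look up each index in the dictionary:
  3 -> 'test'
  3 -> 'test'
  2 -> 'run'
  4 -> 'slow'
  4 -> 'slow'
  2 -> 'run'

Decoded: "test test run slow slow run"


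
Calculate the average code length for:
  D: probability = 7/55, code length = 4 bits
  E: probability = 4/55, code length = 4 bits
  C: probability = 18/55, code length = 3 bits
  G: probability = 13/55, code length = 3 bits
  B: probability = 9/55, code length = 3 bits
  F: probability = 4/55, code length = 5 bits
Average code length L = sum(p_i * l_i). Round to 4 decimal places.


Weighted contributions p_i * l_i:
  D: (7/55) * 4 = 28/55
  E: (4/55) * 4 = 16/55
  C: (18/55) * 3 = 54/55
  G: (13/55) * 3 = 39/55
  B: (9/55) * 3 = 27/55
  F: (4/55) * 5 = 20/55
Sum = (28 + 16 + 54 + 39 + 27 + 20)/55 = 184/55

L = 184/55 = 3.3455 bits/symbol


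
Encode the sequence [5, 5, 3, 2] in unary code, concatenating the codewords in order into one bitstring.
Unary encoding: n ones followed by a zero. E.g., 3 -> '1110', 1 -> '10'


Encode each number as n ones followed by a terminating 0:
  5 -> 111110 (6 bits)
  5 -> 111110 (6 bits)
  3 -> 1110 (4 bits)
  2 -> 110 (3 bits)
Total length = 6 + 6 + 4 + 3 = 19 bits.

Unary([5, 5, 3, 2]) = 1111101111101110110 (19 bits)


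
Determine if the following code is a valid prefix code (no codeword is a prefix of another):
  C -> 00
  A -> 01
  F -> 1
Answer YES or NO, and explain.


Checking each pair (does one codeword prefix another?):
  C='00' vs A='01': no prefix
  C='00' vs F='1': no prefix
  A='01' vs C='00': no prefix
  A='01' vs F='1': no prefix
  F='1' vs C='00': no prefix
  F='1' vs A='01': no prefix
No violation found over all pairs.

YES -- this is a valid prefix code. No codeword is a prefix of any other codeword.


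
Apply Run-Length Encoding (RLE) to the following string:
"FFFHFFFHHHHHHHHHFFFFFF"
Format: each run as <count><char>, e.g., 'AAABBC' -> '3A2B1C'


Scanning runs left to right:
  i=0: run of 'F' x 3 -> '3F'
  i=3: run of 'H' x 1 -> '1H'
  i=4: run of 'F' x 3 -> '3F'
  i=7: run of 'H' x 9 -> '9H'
  i=16: run of 'F' x 6 -> '6F'

RLE = 3F1H3F9H6F


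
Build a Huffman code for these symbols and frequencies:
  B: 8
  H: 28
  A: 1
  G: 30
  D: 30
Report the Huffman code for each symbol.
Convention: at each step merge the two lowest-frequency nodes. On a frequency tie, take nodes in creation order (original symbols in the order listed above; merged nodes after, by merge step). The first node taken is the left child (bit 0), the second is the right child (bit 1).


Huffman tree construction:
Step 1: Merge A(1) + B(8) = 9
Step 2: Merge (A+B)(9) + H(28) = 37
Step 3: Merge G(30) + D(30) = 60
Step 4: Merge ((A+B)+H)(37) + (G+D)(60) = 97
Read each symbol's code off the tree from the root (left child = 0, right child = 1).

Codes:
  B: 001 (length 3)
  H: 01 (length 2)
  A: 000 (length 3)
  G: 10 (length 2)
  D: 11 (length 2)
Average code length: 203/97 = 2.0928 bits/symbol


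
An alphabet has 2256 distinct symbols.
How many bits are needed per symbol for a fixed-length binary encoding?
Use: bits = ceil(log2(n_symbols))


log2(2256) = 11.1396
Bracket: 2^11 = 2048 < 2256 <= 2^12 = 4096
So ceil(log2(2256)) = 12

bits = ceil(log2(2256)) = ceil(11.1396) = 12 bits


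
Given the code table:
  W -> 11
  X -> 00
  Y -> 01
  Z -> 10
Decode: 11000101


Decoding:
11 -> W
00 -> X
01 -> Y
01 -> Y


Result: WXYY


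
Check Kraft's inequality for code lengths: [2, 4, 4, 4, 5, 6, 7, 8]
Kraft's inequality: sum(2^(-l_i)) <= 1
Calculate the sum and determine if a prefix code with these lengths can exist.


Sum = 2^(-2) + 2^(-4) + 2^(-4) + 2^(-4) + 2^(-5) + 2^(-6) + 2^(-7) + 2^(-8)
    = 0.25 + 0.0625 + 0.0625 + 0.0625 + 0.03125 + 0.015625 + 0.0078125 + 0.00390625
    = 127/256 = 0.49609375
Since 0.49609375 <= 1, Kraft's inequality IS satisfied.
A prefix code with these lengths CAN exist.

Kraft sum = 0.49609375. Satisfied.


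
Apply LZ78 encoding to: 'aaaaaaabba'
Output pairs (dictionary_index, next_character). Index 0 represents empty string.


LZ78 encoding steps:
Dictionary: {0: ''}
Step 1: w='' (idx 0), next='a' -> output (0, 'a'), add 'a' as idx 1
Step 2: w='a' (idx 1), next='a' -> output (1, 'a'), add 'aa' as idx 2
Step 3: w='aa' (idx 2), next='a' -> output (2, 'a'), add 'aaa' as idx 3
Step 4: w='a' (idx 1), next='b' -> output (1, 'b'), add 'ab' as idx 4
Step 5: w='' (idx 0), next='b' -> output (0, 'b'), add 'b' as idx 5
Step 6: w='a' (idx 1), end of input -> output (1, '')


Encoded: [(0, 'a'), (1, 'a'), (2, 'a'), (1, 'b'), (0, 'b'), (1, '')]


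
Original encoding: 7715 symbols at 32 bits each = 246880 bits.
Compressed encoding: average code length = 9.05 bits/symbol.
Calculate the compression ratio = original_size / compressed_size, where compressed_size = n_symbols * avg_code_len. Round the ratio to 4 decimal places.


original_size = n_symbols * orig_bits = 7715 * 32 = 246880 bits
compressed_size = n_symbols * avg_code_len = 7715 * 9.05 = 69820.75 bits
ratio = original_size / compressed_size = 246880 / 69820.75 = 3.5359

Compression ratio = 3.5359


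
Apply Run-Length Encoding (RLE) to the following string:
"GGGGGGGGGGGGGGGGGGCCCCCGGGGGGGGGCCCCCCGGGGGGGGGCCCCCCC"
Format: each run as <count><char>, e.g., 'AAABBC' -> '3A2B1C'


Scanning runs left to right:
  i=0: run of 'G' x 18 -> '18G'
  i=18: run of 'C' x 5 -> '5C'
  i=23: run of 'G' x 9 -> '9G'
  i=32: run of 'C' x 6 -> '6C'
  i=38: run of 'G' x 9 -> '9G'
  i=47: run of 'C' x 7 -> '7C'

RLE = 18G5C9G6C9G7C


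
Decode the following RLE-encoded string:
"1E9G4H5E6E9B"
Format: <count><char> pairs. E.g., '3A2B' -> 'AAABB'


Expanding each <count><char> pair:
  1E -> 'E'
  9G -> 'GGGGGGGGG'
  4H -> 'HHHH'
  5E -> 'EEEEE'
  6E -> 'EEEEEE'
  9B -> 'BBBBBBBBB'

Decoded = EGGGGGGGGGHHHHEEEEEEEEEEEBBBBBBBBB


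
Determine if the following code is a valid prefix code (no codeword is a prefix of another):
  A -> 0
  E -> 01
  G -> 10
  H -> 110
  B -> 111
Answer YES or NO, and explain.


Checking each pair (does one codeword prefix another?):
  A='0' vs E='01': prefix -- VIOLATION

NO -- this is NOT a valid prefix code. A (0) is a prefix of E (01).


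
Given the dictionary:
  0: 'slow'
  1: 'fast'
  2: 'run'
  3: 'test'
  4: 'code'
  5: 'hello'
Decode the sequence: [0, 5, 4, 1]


Look up each index in the dictionary:
  0 -> 'slow'
  5 -> 'hello'
  4 -> 'code'
  1 -> 'fast'

Decoded: "slow hello code fast"


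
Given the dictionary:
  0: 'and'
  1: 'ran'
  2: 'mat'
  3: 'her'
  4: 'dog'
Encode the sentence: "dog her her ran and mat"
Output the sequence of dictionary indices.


Look up each word in the dictionary:
  'dog' -> 4
  'her' -> 3
  'her' -> 3
  'ran' -> 1
  'and' -> 0
  'mat' -> 2

Encoded: [4, 3, 3, 1, 0, 2]


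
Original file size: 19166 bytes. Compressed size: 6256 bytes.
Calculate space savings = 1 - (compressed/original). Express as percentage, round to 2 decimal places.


ratio = compressed/original = 6256/19166 = 0.326411
savings = 1 - ratio = 1 - 0.326411 = 0.673589
as a percentage: 0.673589 * 100 = 67.36%

Space savings = 1 - 6256/19166 = 67.36%


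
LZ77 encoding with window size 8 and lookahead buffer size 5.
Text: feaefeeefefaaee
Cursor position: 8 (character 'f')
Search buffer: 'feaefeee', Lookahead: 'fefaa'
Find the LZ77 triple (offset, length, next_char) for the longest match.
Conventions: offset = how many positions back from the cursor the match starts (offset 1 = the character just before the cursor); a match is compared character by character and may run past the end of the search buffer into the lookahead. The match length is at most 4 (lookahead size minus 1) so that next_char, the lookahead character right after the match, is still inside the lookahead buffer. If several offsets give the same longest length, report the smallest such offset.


Try each offset into the search buffer:
  offset=1 (pos 7, char 'e'): match length 0
  offset=2 (pos 6, char 'e'): match length 0
  offset=3 (pos 5, char 'e'): match length 0
  offset=4 (pos 4, char 'f'): match length 2
  offset=5 (pos 3, char 'e'): match length 0
  offset=6 (pos 2, char 'a'): match length 0
  offset=7 (pos 1, char 'e'): match length 0
  offset=8 (pos 0, char 'f'): match length 2
Longest match has length 2, found at offsets 4, 8; take the smallest, offset 4.
next_char = character at position 8 + 2 = 10 -> 'f'

Best match: offset=4, length=2 (matching 'fe' starting at position 4)
LZ77 triple: (4, 2, 'f')


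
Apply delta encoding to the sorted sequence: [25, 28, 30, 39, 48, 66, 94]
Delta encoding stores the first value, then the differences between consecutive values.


First value: 25
Deltas:
  28 - 25 = 3
  30 - 28 = 2
  39 - 30 = 9
  48 - 39 = 9
  66 - 48 = 18
  94 - 66 = 28


Delta encoded: [25, 3, 2, 9, 9, 18, 28]


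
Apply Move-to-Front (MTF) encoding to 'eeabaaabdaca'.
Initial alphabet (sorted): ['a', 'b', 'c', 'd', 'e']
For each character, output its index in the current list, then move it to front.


MTF encoding:
'e': index 4 in ['a', 'b', 'c', 'd', 'e'] -> ['e', 'a', 'b', 'c', 'd']
'e': index 0 in ['e', 'a', 'b', 'c', 'd'] -> ['e', 'a', 'b', 'c', 'd']
'a': index 1 in ['e', 'a', 'b', 'c', 'd'] -> ['a', 'e', 'b', 'c', 'd']
'b': index 2 in ['a', 'e', 'b', 'c', 'd'] -> ['b', 'a', 'e', 'c', 'd']
'a': index 1 in ['b', 'a', 'e', 'c', 'd'] -> ['a', 'b', 'e', 'c', 'd']
'a': index 0 in ['a', 'b', 'e', 'c', 'd'] -> ['a', 'b', 'e', 'c', 'd']
'a': index 0 in ['a', 'b', 'e', 'c', 'd'] -> ['a', 'b', 'e', 'c', 'd']
'b': index 1 in ['a', 'b', 'e', 'c', 'd'] -> ['b', 'a', 'e', 'c', 'd']
'd': index 4 in ['b', 'a', 'e', 'c', 'd'] -> ['d', 'b', 'a', 'e', 'c']
'a': index 2 in ['d', 'b', 'a', 'e', 'c'] -> ['a', 'd', 'b', 'e', 'c']
'c': index 4 in ['a', 'd', 'b', 'e', 'c'] -> ['c', 'a', 'd', 'b', 'e']
'a': index 1 in ['c', 'a', 'd', 'b', 'e'] -> ['a', 'c', 'd', 'b', 'e']


Output: [4, 0, 1, 2, 1, 0, 0, 1, 4, 2, 4, 1]


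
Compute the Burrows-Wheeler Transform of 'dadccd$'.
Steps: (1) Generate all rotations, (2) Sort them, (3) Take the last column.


Rotations (sorted):
  0: $dadccd -> last char: d
  1: adccd$d -> last char: d
  2: ccd$dad -> last char: d
  3: cd$dadc -> last char: c
  4: d$dadcc -> last char: c
  5: dadccd$ -> last char: $
  6: dccd$da -> last char: a


BWT = dddcc$a


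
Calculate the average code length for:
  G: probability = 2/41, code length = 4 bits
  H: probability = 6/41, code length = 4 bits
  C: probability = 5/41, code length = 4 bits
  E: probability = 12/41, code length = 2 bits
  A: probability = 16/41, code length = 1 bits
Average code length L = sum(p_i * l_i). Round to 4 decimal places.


Weighted contributions p_i * l_i:
  G: (2/41) * 4 = 8/41
  H: (6/41) * 4 = 24/41
  C: (5/41) * 4 = 20/41
  E: (12/41) * 2 = 24/41
  A: (16/41) * 1 = 16/41
Sum = (8 + 24 + 20 + 24 + 16)/41 = 92/41

L = 92/41 = 2.2439 bits/symbol


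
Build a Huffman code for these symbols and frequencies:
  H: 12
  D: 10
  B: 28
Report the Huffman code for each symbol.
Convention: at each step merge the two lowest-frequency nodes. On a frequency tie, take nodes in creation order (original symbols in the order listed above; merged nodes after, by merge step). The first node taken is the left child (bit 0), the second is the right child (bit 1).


Huffman tree construction:
Step 1: Merge D(10) + H(12) = 22
Step 2: Merge (D+H)(22) + B(28) = 50
Read each symbol's code off the tree from the root (left child = 0, right child = 1).

Codes:
  H: 01 (length 2)
  D: 00 (length 2)
  B: 1 (length 1)
Average code length: 72/50 = 1.4400 bits/symbol


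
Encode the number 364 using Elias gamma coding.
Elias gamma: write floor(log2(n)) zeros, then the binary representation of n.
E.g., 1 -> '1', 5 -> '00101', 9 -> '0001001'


num_bits = floor(log2(364)) + 1 = 9
leading_zeros = num_bits - 1 = 8
binary(364) = 101101100

Elias gamma(364) = '00000000' + '101101100' = 00000000101101100 (17 bits)


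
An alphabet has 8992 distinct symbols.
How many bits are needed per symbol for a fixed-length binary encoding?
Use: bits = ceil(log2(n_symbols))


log2(8992) = 13.1344
Bracket: 2^13 = 8192 < 8992 <= 2^14 = 16384
So ceil(log2(8992)) = 14

bits = ceil(log2(8992)) = ceil(13.1344) = 14 bits


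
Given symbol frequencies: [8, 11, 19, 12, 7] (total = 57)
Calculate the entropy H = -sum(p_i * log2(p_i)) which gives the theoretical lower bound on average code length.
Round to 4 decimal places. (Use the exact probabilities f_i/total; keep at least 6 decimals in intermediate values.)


Per-symbol terms -p_i * log2(p_i) with p_i = f_i/57:
  p = 8/57 = 0.140351: log2(p) = -2.832890, -p*log2(p) = 0.397599
  p = 11/57 = 0.192982: log2(p) = -2.373458, -p*log2(p) = 0.458036
  p = 19/57 = 0.333333: log2(p) = -1.584963, -p*log2(p) = 0.528321
  p = 12/57 = 0.210526: log2(p) = -2.247928, -p*log2(p) = 0.473248
  p = 7/57 = 0.122807: log2(p) = -3.025535, -p*log2(p) = 0.371557
H = 0.397599 + 0.458036 + 0.528321 + 0.473248 + 0.371557 = 2.228761

H = 2.2288 bits/symbol


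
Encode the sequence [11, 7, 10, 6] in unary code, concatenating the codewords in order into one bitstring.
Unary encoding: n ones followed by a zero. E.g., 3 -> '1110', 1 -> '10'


Encode each number as n ones followed by a terminating 0:
  11 -> 111111111110 (12 bits)
  7 -> 11111110 (8 bits)
  10 -> 11111111110 (11 bits)
  6 -> 1111110 (7 bits)
Total length = 12 + 8 + 11 + 7 = 38 bits.

Unary([11, 7, 10, 6]) = 11111111111011111110111111111101111110 (38 bits)


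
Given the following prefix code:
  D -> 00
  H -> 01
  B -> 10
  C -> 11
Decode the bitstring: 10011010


Decoding step by step:
Bits 10 -> B
Bits 01 -> H
Bits 10 -> B
Bits 10 -> B


Decoded message: BHBB


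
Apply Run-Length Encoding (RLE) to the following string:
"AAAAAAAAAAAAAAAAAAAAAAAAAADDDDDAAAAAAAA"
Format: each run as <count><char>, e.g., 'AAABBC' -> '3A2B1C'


Scanning runs left to right:
  i=0: run of 'A' x 26 -> '26A'
  i=26: run of 'D' x 5 -> '5D'
  i=31: run of 'A' x 8 -> '8A'

RLE = 26A5D8A


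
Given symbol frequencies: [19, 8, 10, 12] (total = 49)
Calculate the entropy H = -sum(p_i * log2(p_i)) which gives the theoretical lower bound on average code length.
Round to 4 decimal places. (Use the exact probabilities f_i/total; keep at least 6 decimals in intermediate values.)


Per-symbol terms -p_i * log2(p_i) with p_i = f_i/49:
  p = 19/49 = 0.387755: log2(p) = -1.366782, -p*log2(p) = 0.529977
  p = 8/49 = 0.163265: log2(p) = -2.614710, -p*log2(p) = 0.426891
  p = 10/49 = 0.204082: log2(p) = -2.292782, -p*log2(p) = 0.467915
  p = 12/49 = 0.244898: log2(p) = -2.029747, -p*log2(p) = 0.497081
H = 0.529977 + 0.426891 + 0.467915 + 0.497081 = 1.921864

H = 1.9219 bits/symbol


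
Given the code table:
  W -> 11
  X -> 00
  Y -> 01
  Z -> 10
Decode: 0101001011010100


Decoding:
01 -> Y
01 -> Y
00 -> X
10 -> Z
11 -> W
01 -> Y
01 -> Y
00 -> X


Result: YYXZWYYX


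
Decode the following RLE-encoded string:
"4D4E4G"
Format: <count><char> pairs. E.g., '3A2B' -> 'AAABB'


Expanding each <count><char> pair:
  4D -> 'DDDD'
  4E -> 'EEEE'
  4G -> 'GGGG'

Decoded = DDDDEEEEGGGG


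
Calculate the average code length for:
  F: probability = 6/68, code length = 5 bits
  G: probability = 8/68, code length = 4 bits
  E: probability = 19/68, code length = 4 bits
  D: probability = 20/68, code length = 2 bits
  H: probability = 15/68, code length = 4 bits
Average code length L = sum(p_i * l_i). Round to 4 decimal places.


Weighted contributions p_i * l_i:
  F: (6/68) * 5 = 30/68
  G: (8/68) * 4 = 32/68
  E: (19/68) * 4 = 76/68
  D: (20/68) * 2 = 40/68
  H: (15/68) * 4 = 60/68
Sum = (30 + 32 + 76 + 40 + 60)/68 = 238/68

L = 238/68 = 3.5000 bits/symbol


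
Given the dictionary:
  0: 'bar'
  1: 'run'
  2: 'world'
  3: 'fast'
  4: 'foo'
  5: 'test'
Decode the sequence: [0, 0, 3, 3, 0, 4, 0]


Look up each index in the dictionary:
  0 -> 'bar'
  0 -> 'bar'
  3 -> 'fast'
  3 -> 'fast'
  0 -> 'bar'
  4 -> 'foo'
  0 -> 'bar'

Decoded: "bar bar fast fast bar foo bar"
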